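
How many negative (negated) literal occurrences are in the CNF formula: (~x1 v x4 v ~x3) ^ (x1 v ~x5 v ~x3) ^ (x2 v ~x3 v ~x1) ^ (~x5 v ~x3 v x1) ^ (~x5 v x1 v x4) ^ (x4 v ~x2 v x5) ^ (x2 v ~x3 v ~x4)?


Scan each clause for negated literals.
Clause 1: 2 negative; Clause 2: 2 negative; Clause 3: 2 negative; Clause 4: 2 negative; Clause 5: 1 negative; Clause 6: 1 negative; Clause 7: 2 negative.
Total negative literal occurrences = 12.

12


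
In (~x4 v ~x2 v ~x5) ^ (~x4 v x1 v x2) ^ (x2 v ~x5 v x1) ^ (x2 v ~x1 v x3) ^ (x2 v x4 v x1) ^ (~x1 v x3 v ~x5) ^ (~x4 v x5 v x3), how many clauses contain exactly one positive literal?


A definite clause has exactly one positive literal.
Clause 1: 0 positive -> not definite
Clause 2: 2 positive -> not definite
Clause 3: 2 positive -> not definite
Clause 4: 2 positive -> not definite
Clause 5: 3 positive -> not definite
Clause 6: 1 positive -> definite
Clause 7: 2 positive -> not definite
Definite clause count = 1.

1


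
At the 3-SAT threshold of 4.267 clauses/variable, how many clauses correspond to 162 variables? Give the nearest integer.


The 3-SAT phase transition occurs at approximately 4.267 clauses per variable.
m = 4.267 * 162 = 691.254.
Rounded to nearest integer: 691.

691


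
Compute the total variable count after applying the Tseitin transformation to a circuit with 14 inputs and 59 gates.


The Tseitin transformation introduces one auxiliary variable per gate.
Total variables = inputs + gates = 14 + 59 = 73.

73


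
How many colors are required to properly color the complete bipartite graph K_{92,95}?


K_{92,95} is bipartite by definition: the two parts are independent sets, with every edge crossing between them.
Color all vertices in one part with color 1 and all vertices in the other part with color 2.
Since the graph has at least one edge, one color does not suffice.
Chromatic number = 2.

2


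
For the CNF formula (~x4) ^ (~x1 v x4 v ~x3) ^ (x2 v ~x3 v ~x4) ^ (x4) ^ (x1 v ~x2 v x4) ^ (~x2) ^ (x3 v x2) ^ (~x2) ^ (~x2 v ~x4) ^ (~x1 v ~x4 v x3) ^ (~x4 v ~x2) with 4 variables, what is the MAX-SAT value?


Enumerate all 16 truth assignments.
For each, count how many of the 11 clauses are satisfied.
The formula is not fully satisfiable, so the maximum is below 11.
Maximum simultaneously satisfiable clauses = 10.

10


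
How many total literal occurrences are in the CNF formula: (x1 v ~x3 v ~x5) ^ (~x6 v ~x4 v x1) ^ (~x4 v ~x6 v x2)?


Clause lengths: 3, 3, 3.
Sum = 3 + 3 + 3 = 9.

9


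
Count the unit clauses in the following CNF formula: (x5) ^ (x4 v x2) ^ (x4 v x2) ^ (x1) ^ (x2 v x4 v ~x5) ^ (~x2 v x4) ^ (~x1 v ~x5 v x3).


A unit clause contains exactly one literal.
Unit clauses found: (x5), (x1).
Count = 2.

2


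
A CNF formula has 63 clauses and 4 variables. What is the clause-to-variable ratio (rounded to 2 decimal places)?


Clause-to-variable ratio = clauses / variables.
63 / 4 = 15.75.

15.75


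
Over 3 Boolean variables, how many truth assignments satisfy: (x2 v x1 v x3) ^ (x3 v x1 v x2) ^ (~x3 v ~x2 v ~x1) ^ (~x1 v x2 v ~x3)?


Enumerate all 8 truth assignments over 3 variables.
Test each against every clause.
Satisfying assignments found: 5.

5


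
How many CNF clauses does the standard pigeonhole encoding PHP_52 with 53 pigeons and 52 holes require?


The PHP encoding has two parts:
1) At-least-one-hole clauses: 53 (one per pigeon, each with 52 literals).
2) At-most-one-pigeon-per-hole clauses: 52 holes * C(53,2) = 52 * 1378 = 71656.
Total clauses = 53 + 71656 = 71709.

71709


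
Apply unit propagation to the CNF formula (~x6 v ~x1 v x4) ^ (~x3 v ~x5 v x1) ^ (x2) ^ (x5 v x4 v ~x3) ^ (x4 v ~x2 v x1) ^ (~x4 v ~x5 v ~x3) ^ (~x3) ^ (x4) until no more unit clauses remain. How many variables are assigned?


Unit propagation repeatedly assigns the literal in any unit clause, then simplifies.
Assignments in order: x2 = T, x3 = F, x4 = T.
No further unit clauses remain.
Total variables assigned = 3.

3


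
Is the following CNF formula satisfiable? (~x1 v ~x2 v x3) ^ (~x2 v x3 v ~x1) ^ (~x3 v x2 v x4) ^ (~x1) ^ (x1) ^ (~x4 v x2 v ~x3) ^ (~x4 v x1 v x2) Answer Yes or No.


Check all 16 possible truth assignments.
Number of satisfying assignments found: 0.
The formula is unsatisfiable.

No


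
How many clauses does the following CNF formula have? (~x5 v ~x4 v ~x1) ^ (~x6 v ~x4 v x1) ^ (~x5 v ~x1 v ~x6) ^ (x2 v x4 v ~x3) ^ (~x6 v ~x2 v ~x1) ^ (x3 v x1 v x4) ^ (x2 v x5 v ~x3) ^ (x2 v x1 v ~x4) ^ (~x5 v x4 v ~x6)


Each group enclosed in parentheses joined by ^ is one clause.
Counting the conjuncts: 9 clauses.

9


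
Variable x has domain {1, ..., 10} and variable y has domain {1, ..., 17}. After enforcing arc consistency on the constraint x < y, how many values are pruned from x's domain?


For the constraint x < y, x needs a supporting value in y's domain.
x can be at most 16 (one less than y's maximum).
Valid x values from domain: 10 out of 10.
Pruned = 10 - 10 = 0.

0


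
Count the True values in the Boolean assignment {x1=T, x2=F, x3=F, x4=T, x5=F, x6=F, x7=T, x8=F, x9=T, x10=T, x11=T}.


The weight is the number of variables assigned True.
True variables: x1, x4, x7, x9, x10, x11.
Weight = 6.

6


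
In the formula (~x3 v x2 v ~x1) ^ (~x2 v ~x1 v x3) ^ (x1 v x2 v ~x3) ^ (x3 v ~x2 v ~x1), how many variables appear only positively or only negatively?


A pure literal appears in only one polarity across all clauses.
No pure literals found.
Count = 0.

0


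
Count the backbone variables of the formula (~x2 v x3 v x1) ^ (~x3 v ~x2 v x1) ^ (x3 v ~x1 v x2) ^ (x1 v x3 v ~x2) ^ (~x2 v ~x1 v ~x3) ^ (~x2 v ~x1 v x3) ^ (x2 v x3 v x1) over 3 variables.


Find all satisfying assignments: 2 model(s).
Check which variables have the same value in every model.
Fixed variables: x2=F, x3=T.
Backbone size = 2.

2


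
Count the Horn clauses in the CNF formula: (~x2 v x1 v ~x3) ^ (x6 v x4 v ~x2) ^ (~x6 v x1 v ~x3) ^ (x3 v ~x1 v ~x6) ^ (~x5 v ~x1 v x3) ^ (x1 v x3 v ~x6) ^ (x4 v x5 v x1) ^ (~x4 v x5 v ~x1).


A Horn clause has at most one positive literal.
Clause 1: 1 positive lit(s) -> Horn
Clause 2: 2 positive lit(s) -> not Horn
Clause 3: 1 positive lit(s) -> Horn
Clause 4: 1 positive lit(s) -> Horn
Clause 5: 1 positive lit(s) -> Horn
Clause 6: 2 positive lit(s) -> not Horn
Clause 7: 3 positive lit(s) -> not Horn
Clause 8: 1 positive lit(s) -> Horn
Total Horn clauses = 5.

5


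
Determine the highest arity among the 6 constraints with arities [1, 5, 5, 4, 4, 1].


The arities are: 1, 5, 5, 4, 4, 1.
Scan for the maximum value.
Maximum arity = 5.

5


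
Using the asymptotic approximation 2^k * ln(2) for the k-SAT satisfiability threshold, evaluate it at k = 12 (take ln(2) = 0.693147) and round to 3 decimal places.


Using the asymptotic formula: threshold ~ 2^k * ln(2).
2^12 = 4096.
4096 * 0.693147 = 2839.13.

2839.13


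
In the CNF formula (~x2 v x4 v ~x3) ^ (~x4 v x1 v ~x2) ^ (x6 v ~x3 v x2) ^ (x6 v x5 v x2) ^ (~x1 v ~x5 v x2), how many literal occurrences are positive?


Scan each clause for unnegated literals.
Clause 1: 1 positive; Clause 2: 1 positive; Clause 3: 2 positive; Clause 4: 3 positive; Clause 5: 1 positive.
Total positive literal occurrences = 8.

8


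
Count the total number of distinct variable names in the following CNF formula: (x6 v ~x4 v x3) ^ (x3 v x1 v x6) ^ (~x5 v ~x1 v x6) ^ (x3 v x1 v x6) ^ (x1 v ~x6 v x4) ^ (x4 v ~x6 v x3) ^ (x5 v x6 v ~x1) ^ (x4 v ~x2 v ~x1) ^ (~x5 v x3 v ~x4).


Identify each distinct variable in the formula.
Variables found: x1, x2, x3, x4, x5, x6.
Total distinct variables = 6.

6


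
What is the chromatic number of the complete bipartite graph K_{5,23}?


K_{5,23} is bipartite by definition: the two parts are independent sets, with every edge crossing between them.
Color all vertices in one part with color 1 and all vertices in the other part with color 2.
Since the graph has at least one edge, one color does not suffice.
Chromatic number = 2.

2


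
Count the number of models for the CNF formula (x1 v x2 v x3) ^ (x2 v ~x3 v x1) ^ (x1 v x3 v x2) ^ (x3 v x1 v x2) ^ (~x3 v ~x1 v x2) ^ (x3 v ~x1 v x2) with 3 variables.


Enumerate all 8 truth assignments over 3 variables.
Test each against every clause.
Satisfying assignments found: 4.

4


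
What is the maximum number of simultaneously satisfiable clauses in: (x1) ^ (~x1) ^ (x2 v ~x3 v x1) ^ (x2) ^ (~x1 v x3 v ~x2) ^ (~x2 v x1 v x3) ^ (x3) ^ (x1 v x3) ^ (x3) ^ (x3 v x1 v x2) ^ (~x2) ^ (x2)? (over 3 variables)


Enumerate all 8 truth assignments.
For each, count how many of the 12 clauses are satisfied.
The formula is not fully satisfiable, so the maximum is below 12.
Maximum simultaneously satisfiable clauses = 10.

10


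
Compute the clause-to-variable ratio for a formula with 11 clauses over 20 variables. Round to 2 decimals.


Clause-to-variable ratio = clauses / variables.
11 / 20 = 0.55.

0.55


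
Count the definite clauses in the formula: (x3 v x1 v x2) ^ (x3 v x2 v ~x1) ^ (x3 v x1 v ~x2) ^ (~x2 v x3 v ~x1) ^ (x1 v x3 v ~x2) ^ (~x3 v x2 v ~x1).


A definite clause has exactly one positive literal.
Clause 1: 3 positive -> not definite
Clause 2: 2 positive -> not definite
Clause 3: 2 positive -> not definite
Clause 4: 1 positive -> definite
Clause 5: 2 positive -> not definite
Clause 6: 1 positive -> definite
Definite clause count = 2.

2


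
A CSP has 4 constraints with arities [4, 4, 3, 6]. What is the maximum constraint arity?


The arities are: 4, 4, 3, 6.
Scan for the maximum value.
Maximum arity = 6.

6


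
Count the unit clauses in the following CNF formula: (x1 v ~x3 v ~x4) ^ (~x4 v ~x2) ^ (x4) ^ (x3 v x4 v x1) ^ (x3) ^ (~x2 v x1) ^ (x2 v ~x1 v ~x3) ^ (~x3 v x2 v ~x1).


A unit clause contains exactly one literal.
Unit clauses found: (x4), (x3).
Count = 2.

2


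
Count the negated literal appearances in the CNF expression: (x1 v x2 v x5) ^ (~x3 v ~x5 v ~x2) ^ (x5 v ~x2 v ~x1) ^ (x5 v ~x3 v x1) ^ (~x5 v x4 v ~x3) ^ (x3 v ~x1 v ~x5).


Scan each clause for negated literals.
Clause 1: 0 negative; Clause 2: 3 negative; Clause 3: 2 negative; Clause 4: 1 negative; Clause 5: 2 negative; Clause 6: 2 negative.
Total negative literal occurrences = 10.

10


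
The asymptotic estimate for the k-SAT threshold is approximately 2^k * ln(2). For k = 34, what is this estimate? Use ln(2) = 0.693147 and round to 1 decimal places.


Using the asymptotic formula: threshold ~ 2^k * ln(2).
2^34 = 17179869184.
17179869184 * 0.693147 = 11908174785.3.

11908174785.3


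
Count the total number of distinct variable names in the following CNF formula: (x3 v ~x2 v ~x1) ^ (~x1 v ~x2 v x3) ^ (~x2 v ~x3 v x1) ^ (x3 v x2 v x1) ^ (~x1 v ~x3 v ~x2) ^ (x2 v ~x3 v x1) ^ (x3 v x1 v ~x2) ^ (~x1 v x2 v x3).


Identify each distinct variable in the formula.
Variables found: x1, x2, x3.
Total distinct variables = 3.

3


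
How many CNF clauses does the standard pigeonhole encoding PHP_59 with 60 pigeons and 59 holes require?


The PHP encoding has two parts:
1) At-least-one-hole clauses: 60 (one per pigeon, each with 59 literals).
2) At-most-one-pigeon-per-hole clauses: 59 holes * C(60,2) = 59 * 1770 = 104430.
Total clauses = 60 + 104430 = 104490.

104490


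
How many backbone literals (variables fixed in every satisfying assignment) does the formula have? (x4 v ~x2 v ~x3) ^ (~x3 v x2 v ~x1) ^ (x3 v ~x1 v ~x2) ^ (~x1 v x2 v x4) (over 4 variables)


Find all satisfying assignments: 9 model(s).
Check which variables have the same value in every model.
No variable is fixed across all models.
Backbone size = 0.

0


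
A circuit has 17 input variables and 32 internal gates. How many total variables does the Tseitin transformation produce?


The Tseitin transformation introduces one auxiliary variable per gate.
Total variables = inputs + gates = 17 + 32 = 49.

49


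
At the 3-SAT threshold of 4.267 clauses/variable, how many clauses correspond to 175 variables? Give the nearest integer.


The 3-SAT phase transition occurs at approximately 4.267 clauses per variable.
m = 4.267 * 175 = 746.725.
Rounded to nearest integer: 747.

747


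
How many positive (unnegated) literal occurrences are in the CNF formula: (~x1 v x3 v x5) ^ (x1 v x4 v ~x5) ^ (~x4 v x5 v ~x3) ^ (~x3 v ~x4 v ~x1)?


Scan each clause for unnegated literals.
Clause 1: 2 positive; Clause 2: 2 positive; Clause 3: 1 positive; Clause 4: 0 positive.
Total positive literal occurrences = 5.

5


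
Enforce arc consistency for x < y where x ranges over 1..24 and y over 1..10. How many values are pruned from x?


For the constraint x < y, x needs a supporting value in y's domain.
x can be at most 9 (one less than y's maximum).
Valid x values from domain: 9 out of 24.
Pruned = 24 - 9 = 15.

15


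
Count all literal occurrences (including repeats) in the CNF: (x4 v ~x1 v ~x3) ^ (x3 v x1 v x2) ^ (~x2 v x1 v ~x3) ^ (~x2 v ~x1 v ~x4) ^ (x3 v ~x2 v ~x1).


Clause lengths: 3, 3, 3, 3, 3.
Sum = 3 + 3 + 3 + 3 + 3 = 15.

15


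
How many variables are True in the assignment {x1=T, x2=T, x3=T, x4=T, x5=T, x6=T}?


The weight is the number of variables assigned True.
True variables: x1, x2, x3, x4, x5, x6.
Weight = 6.

6


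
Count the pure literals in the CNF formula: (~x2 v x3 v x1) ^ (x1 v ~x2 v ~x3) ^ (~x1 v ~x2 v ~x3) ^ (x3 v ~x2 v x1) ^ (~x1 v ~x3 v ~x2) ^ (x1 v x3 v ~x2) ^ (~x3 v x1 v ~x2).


A pure literal appears in only one polarity across all clauses.
Pure literals: x2 (negative only).
Count = 1.

1


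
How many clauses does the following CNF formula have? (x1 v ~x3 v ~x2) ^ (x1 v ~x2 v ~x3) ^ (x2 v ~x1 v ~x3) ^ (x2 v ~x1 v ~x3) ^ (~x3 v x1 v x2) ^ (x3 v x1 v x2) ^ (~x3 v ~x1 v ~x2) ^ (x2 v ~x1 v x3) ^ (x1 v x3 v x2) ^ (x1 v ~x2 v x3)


Each group enclosed in parentheses joined by ^ is one clause.
Counting the conjuncts: 10 clauses.

10


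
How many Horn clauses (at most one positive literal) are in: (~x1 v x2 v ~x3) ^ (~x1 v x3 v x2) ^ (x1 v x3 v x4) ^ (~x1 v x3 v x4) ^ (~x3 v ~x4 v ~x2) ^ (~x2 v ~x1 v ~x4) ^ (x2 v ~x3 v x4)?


A Horn clause has at most one positive literal.
Clause 1: 1 positive lit(s) -> Horn
Clause 2: 2 positive lit(s) -> not Horn
Clause 3: 3 positive lit(s) -> not Horn
Clause 4: 2 positive lit(s) -> not Horn
Clause 5: 0 positive lit(s) -> Horn
Clause 6: 0 positive lit(s) -> Horn
Clause 7: 2 positive lit(s) -> not Horn
Total Horn clauses = 3.

3


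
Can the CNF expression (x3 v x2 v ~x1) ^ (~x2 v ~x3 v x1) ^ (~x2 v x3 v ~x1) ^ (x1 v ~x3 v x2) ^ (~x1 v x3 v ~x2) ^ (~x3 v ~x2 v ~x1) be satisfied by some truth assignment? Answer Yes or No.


Check all 8 possible truth assignments.
Number of satisfying assignments found: 3.
The formula is satisfiable.

Yes


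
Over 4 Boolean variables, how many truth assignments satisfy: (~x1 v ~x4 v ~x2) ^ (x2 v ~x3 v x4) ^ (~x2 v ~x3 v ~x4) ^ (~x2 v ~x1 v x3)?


Enumerate all 16 truth assignments over 4 variables.
Test each against every clause.
Satisfying assignments found: 10.

10


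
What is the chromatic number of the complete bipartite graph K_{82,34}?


K_{82,34} is bipartite by definition: the two parts are independent sets, with every edge crossing between them.
Color all vertices in one part with color 1 and all vertices in the other part with color 2.
Since the graph has at least one edge, one color does not suffice.
Chromatic number = 2.

2


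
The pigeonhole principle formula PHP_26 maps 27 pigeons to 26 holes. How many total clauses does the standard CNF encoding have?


The PHP encoding has two parts:
1) At-least-one-hole clauses: 27 (one per pigeon, each with 26 literals).
2) At-most-one-pigeon-per-hole clauses: 26 holes * C(27,2) = 26 * 351 = 9126.
Total clauses = 27 + 9126 = 9153.

9153


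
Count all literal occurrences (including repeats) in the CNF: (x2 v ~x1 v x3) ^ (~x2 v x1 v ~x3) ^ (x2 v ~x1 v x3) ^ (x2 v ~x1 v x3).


Clause lengths: 3, 3, 3, 3.
Sum = 3 + 3 + 3 + 3 = 12.

12


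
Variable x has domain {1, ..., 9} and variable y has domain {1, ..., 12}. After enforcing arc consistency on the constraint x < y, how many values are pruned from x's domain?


For the constraint x < y, x needs a supporting value in y's domain.
x can be at most 11 (one less than y's maximum).
Valid x values from domain: 9 out of 9.
Pruned = 9 - 9 = 0.

0


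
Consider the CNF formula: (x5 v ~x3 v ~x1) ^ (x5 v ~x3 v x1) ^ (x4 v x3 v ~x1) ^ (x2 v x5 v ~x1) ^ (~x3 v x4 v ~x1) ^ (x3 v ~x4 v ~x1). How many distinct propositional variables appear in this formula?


Identify each distinct variable in the formula.
Variables found: x1, x2, x3, x4, x5.
Total distinct variables = 5.

5


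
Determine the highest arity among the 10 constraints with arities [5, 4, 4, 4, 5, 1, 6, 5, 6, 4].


The arities are: 5, 4, 4, 4, 5, 1, 6, 5, 6, 4.
Scan for the maximum value.
Maximum arity = 6.

6


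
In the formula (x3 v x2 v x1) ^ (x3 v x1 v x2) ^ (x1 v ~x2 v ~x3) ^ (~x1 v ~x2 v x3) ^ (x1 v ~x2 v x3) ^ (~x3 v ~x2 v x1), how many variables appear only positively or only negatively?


A pure literal appears in only one polarity across all clauses.
No pure literals found.
Count = 0.

0


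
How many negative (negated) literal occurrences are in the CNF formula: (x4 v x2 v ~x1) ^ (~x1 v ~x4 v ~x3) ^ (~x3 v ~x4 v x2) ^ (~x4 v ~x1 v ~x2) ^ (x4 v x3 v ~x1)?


Scan each clause for negated literals.
Clause 1: 1 negative; Clause 2: 3 negative; Clause 3: 2 negative; Clause 4: 3 negative; Clause 5: 1 negative.
Total negative literal occurrences = 10.

10


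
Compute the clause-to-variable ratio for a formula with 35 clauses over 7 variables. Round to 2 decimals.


Clause-to-variable ratio = clauses / variables.
35 / 7 = 5.0.

5.0


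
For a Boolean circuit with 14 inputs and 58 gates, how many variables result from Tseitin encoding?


The Tseitin transformation introduces one auxiliary variable per gate.
Total variables = inputs + gates = 14 + 58 = 72.

72


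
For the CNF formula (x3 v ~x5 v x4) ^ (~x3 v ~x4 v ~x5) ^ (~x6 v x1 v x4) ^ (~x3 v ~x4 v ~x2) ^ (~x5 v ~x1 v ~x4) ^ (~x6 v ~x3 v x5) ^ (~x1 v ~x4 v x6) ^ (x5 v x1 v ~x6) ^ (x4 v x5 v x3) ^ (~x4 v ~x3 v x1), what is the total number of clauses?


Each group enclosed in parentheses joined by ^ is one clause.
Counting the conjuncts: 10 clauses.

10


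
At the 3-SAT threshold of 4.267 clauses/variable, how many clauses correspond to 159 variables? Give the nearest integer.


The 3-SAT phase transition occurs at approximately 4.267 clauses per variable.
m = 4.267 * 159 = 678.453.
Rounded to nearest integer: 678.

678


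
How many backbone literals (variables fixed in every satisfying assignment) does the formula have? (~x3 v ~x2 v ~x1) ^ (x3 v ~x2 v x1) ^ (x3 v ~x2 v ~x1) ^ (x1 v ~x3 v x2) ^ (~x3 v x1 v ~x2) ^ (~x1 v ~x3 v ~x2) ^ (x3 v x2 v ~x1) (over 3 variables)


Find all satisfying assignments: 2 model(s).
Check which variables have the same value in every model.
Fixed variables: x2=F.
Backbone size = 1.

1


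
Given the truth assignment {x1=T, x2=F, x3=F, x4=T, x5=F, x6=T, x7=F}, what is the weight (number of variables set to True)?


The weight is the number of variables assigned True.
True variables: x1, x4, x6.
Weight = 3.

3


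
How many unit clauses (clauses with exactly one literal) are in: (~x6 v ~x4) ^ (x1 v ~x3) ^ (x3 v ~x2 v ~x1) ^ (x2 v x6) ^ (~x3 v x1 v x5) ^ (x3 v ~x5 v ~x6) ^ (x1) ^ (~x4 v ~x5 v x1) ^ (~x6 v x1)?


A unit clause contains exactly one literal.
Unit clauses found: (x1).
Count = 1.

1


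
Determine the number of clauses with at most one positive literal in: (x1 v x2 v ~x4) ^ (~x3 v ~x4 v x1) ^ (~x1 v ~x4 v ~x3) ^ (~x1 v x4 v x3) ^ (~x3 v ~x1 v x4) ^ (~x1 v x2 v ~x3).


A Horn clause has at most one positive literal.
Clause 1: 2 positive lit(s) -> not Horn
Clause 2: 1 positive lit(s) -> Horn
Clause 3: 0 positive lit(s) -> Horn
Clause 4: 2 positive lit(s) -> not Horn
Clause 5: 1 positive lit(s) -> Horn
Clause 6: 1 positive lit(s) -> Horn
Total Horn clauses = 4.

4


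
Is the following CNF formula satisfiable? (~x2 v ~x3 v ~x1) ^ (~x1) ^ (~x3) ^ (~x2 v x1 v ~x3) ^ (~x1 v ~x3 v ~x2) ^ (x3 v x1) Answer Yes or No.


Check all 8 possible truth assignments.
Number of satisfying assignments found: 0.
The formula is unsatisfiable.

No


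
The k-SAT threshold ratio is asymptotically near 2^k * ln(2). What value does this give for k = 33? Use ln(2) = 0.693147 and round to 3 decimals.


Using the asymptotic formula: threshold ~ 2^k * ln(2).
2^33 = 8589934592.
8589934592 * 0.693147 = 5954087392.641.

5954087392.641


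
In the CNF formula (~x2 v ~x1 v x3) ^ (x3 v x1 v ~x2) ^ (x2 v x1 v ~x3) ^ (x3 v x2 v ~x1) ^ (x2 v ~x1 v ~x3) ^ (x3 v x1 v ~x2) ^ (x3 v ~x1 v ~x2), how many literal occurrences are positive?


Scan each clause for unnegated literals.
Clause 1: 1 positive; Clause 2: 2 positive; Clause 3: 2 positive; Clause 4: 2 positive; Clause 5: 1 positive; Clause 6: 2 positive; Clause 7: 1 positive.
Total positive literal occurrences = 11.

11


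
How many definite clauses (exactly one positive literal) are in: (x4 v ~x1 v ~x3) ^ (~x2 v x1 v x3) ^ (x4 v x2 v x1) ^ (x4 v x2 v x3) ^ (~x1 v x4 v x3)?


A definite clause has exactly one positive literal.
Clause 1: 1 positive -> definite
Clause 2: 2 positive -> not definite
Clause 3: 3 positive -> not definite
Clause 4: 3 positive -> not definite
Clause 5: 2 positive -> not definite
Definite clause count = 1.

1


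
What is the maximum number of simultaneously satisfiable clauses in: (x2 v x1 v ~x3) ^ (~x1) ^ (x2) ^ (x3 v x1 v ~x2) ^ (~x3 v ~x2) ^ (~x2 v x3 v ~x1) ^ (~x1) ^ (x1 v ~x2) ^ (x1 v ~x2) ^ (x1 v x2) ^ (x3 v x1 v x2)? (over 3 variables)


Enumerate all 8 truth assignments.
For each, count how many of the 11 clauses are satisfied.
The formula is not fully satisfiable, so the maximum is below 11.
Maximum simultaneously satisfiable clauses = 8.

8


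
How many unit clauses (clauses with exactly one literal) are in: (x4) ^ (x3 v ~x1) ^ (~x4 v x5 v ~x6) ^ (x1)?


A unit clause contains exactly one literal.
Unit clauses found: (x4), (x1).
Count = 2.

2


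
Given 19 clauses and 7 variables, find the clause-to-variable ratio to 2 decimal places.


Clause-to-variable ratio = clauses / variables.
19 / 7 = 2.71.

2.71


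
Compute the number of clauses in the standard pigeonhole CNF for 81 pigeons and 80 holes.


The PHP encoding has two parts:
1) At-least-one-hole clauses: 81 (one per pigeon, each with 80 literals).
2) At-most-one-pigeon-per-hole clauses: 80 holes * C(81,2) = 80 * 3240 = 259200.
Total clauses = 81 + 259200 = 259281.

259281


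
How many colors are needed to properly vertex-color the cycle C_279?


An odd cycle cannot be 2-colored: alternating two colors around the cycle returns to the start with a conflict.
Since 279 is odd, three colors are required (and three suffice).
Chromatic number = 3.

3


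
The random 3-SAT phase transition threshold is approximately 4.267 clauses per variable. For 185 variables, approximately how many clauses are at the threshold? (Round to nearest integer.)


The 3-SAT phase transition occurs at approximately 4.267 clauses per variable.
m = 4.267 * 185 = 789.395.
Rounded to nearest integer: 789.

789


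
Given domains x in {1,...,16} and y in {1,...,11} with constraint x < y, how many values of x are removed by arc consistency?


For the constraint x < y, x needs a supporting value in y's domain.
x can be at most 10 (one less than y's maximum).
Valid x values from domain: 10 out of 16.
Pruned = 16 - 10 = 6.

6


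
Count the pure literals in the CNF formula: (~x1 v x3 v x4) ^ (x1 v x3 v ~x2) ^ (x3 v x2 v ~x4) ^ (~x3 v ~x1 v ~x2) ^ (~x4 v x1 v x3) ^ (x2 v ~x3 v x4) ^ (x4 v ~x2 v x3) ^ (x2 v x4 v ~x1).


A pure literal appears in only one polarity across all clauses.
No pure literals found.
Count = 0.

0


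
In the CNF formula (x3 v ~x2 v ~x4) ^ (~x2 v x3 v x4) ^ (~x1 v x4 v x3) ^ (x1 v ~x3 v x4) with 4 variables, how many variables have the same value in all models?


Find all satisfying assignments: 9 model(s).
Check which variables have the same value in every model.
No variable is fixed across all models.
Backbone size = 0.

0


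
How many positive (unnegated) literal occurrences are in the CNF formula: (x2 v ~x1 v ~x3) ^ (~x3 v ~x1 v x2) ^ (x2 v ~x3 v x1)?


Scan each clause for unnegated literals.
Clause 1: 1 positive; Clause 2: 1 positive; Clause 3: 2 positive.
Total positive literal occurrences = 4.

4


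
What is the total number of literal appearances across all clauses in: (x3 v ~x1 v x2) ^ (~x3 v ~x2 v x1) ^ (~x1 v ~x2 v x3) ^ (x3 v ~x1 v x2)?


Clause lengths: 3, 3, 3, 3.
Sum = 3 + 3 + 3 + 3 = 12.

12


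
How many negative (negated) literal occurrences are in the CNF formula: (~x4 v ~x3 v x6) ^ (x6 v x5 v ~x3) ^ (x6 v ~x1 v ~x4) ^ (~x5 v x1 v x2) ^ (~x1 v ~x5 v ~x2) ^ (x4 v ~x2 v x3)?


Scan each clause for negated literals.
Clause 1: 2 negative; Clause 2: 1 negative; Clause 3: 2 negative; Clause 4: 1 negative; Clause 5: 3 negative; Clause 6: 1 negative.
Total negative literal occurrences = 10.

10


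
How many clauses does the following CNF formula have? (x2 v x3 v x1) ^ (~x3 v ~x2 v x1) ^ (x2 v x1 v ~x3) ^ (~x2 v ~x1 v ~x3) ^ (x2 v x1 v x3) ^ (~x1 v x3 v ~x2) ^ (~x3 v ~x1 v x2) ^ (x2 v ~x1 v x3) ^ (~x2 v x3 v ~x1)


Each group enclosed in parentheses joined by ^ is one clause.
Counting the conjuncts: 9 clauses.

9


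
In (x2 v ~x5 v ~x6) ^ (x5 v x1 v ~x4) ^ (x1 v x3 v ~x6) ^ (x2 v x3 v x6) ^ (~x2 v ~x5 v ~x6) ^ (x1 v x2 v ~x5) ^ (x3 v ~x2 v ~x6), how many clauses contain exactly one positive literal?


A definite clause has exactly one positive literal.
Clause 1: 1 positive -> definite
Clause 2: 2 positive -> not definite
Clause 3: 2 positive -> not definite
Clause 4: 3 positive -> not definite
Clause 5: 0 positive -> not definite
Clause 6: 2 positive -> not definite
Clause 7: 1 positive -> definite
Definite clause count = 2.

2


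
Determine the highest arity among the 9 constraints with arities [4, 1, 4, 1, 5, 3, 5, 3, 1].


The arities are: 4, 1, 4, 1, 5, 3, 5, 3, 1.
Scan for the maximum value.
Maximum arity = 5.

5


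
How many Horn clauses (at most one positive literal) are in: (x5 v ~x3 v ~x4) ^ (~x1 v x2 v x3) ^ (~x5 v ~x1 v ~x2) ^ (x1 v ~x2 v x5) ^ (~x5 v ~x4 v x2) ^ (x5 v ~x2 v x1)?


A Horn clause has at most one positive literal.
Clause 1: 1 positive lit(s) -> Horn
Clause 2: 2 positive lit(s) -> not Horn
Clause 3: 0 positive lit(s) -> Horn
Clause 4: 2 positive lit(s) -> not Horn
Clause 5: 1 positive lit(s) -> Horn
Clause 6: 2 positive lit(s) -> not Horn
Total Horn clauses = 3.

3


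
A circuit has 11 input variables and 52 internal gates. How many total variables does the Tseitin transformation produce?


The Tseitin transformation introduces one auxiliary variable per gate.
Total variables = inputs + gates = 11 + 52 = 63.

63


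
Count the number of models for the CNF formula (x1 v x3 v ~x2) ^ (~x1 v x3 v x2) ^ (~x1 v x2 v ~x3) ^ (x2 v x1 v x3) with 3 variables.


Enumerate all 8 truth assignments over 3 variables.
Test each against every clause.
Satisfying assignments found: 4.

4


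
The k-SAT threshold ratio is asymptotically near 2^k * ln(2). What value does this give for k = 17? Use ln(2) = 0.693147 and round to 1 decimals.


Using the asymptotic formula: threshold ~ 2^k * ln(2).
2^17 = 131072.
131072 * 0.693147 = 90852.2.

90852.2


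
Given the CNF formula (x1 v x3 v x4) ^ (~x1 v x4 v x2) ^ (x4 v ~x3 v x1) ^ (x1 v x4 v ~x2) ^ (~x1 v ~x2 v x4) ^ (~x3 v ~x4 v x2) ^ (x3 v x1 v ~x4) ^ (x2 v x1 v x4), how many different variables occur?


Identify each distinct variable in the formula.
Variables found: x1, x2, x3, x4.
Total distinct variables = 4.

4


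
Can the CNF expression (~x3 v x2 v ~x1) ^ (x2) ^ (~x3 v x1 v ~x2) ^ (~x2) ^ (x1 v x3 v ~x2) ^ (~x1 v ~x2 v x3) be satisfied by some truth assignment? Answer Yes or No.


Check all 8 possible truth assignments.
Number of satisfying assignments found: 0.
The formula is unsatisfiable.

No


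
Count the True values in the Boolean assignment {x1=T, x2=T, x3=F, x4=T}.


The weight is the number of variables assigned True.
True variables: x1, x2, x4.
Weight = 3.

3


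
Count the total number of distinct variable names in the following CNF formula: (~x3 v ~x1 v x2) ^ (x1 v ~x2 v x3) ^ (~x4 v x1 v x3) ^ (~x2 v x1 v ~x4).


Identify each distinct variable in the formula.
Variables found: x1, x2, x3, x4.
Total distinct variables = 4.

4


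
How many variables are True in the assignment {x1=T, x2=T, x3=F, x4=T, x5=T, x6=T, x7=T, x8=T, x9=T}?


The weight is the number of variables assigned True.
True variables: x1, x2, x4, x5, x6, x7, x8, x9.
Weight = 8.

8


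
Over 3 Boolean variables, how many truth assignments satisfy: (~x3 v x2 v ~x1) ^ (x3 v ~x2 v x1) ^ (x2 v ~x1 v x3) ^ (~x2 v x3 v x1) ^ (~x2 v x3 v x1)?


Enumerate all 8 truth assignments over 3 variables.
Test each against every clause.
Satisfying assignments found: 5.

5


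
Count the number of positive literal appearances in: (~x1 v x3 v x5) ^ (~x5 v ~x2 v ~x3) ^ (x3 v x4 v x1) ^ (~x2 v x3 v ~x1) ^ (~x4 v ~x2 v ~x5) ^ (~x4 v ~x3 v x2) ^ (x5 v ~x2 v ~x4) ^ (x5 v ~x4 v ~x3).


Scan each clause for unnegated literals.
Clause 1: 2 positive; Clause 2: 0 positive; Clause 3: 3 positive; Clause 4: 1 positive; Clause 5: 0 positive; Clause 6: 1 positive; Clause 7: 1 positive; Clause 8: 1 positive.
Total positive literal occurrences = 9.

9


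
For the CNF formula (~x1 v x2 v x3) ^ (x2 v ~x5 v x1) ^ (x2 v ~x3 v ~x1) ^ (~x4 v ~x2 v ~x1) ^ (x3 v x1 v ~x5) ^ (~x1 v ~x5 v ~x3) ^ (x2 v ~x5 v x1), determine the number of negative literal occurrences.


Scan each clause for negated literals.
Clause 1: 1 negative; Clause 2: 1 negative; Clause 3: 2 negative; Clause 4: 3 negative; Clause 5: 1 negative; Clause 6: 3 negative; Clause 7: 1 negative.
Total negative literal occurrences = 12.

12


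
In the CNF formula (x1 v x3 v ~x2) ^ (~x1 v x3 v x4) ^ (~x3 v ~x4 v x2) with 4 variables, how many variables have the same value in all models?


Find all satisfying assignments: 10 model(s).
Check which variables have the same value in every model.
No variable is fixed across all models.
Backbone size = 0.

0


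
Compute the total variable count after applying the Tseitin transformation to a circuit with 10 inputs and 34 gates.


The Tseitin transformation introduces one auxiliary variable per gate.
Total variables = inputs + gates = 10 + 34 = 44.

44


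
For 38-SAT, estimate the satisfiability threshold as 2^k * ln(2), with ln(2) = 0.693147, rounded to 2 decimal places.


Using the asymptotic formula: threshold ~ 2^k * ln(2).
2^38 = 274877906944.
274877906944 * 0.693147 = 190530796564.51.

190530796564.51


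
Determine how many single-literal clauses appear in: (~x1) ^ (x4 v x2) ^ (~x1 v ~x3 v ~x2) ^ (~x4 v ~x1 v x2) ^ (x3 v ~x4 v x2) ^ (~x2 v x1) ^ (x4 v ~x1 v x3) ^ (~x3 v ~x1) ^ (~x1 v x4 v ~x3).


A unit clause contains exactly one literal.
Unit clauses found: (~x1).
Count = 1.

1


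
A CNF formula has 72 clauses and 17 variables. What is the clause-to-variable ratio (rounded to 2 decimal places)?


Clause-to-variable ratio = clauses / variables.
72 / 17 = 4.24.

4.24


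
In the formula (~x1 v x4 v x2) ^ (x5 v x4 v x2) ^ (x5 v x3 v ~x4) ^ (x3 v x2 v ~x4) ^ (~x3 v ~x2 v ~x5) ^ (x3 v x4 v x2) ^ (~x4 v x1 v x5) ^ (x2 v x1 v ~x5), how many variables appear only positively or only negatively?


A pure literal appears in only one polarity across all clauses.
No pure literals found.
Count = 0.

0


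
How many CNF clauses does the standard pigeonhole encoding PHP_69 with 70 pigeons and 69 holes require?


The PHP encoding has two parts:
1) At-least-one-hole clauses: 70 (one per pigeon, each with 69 literals).
2) At-most-one-pigeon-per-hole clauses: 69 holes * C(70,2) = 69 * 2415 = 166635.
Total clauses = 70 + 166635 = 166705.

166705


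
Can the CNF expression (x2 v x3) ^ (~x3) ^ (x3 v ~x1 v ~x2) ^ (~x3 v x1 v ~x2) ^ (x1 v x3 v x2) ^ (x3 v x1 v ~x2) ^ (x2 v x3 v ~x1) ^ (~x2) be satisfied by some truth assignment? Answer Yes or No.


Check all 8 possible truth assignments.
Number of satisfying assignments found: 0.
The formula is unsatisfiable.

No


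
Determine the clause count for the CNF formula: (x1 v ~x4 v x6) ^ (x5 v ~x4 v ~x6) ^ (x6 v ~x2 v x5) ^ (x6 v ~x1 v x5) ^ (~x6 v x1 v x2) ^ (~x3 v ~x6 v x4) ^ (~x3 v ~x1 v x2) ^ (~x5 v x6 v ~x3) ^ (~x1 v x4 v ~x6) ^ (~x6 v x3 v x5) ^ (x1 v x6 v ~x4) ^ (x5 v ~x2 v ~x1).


Each group enclosed in parentheses joined by ^ is one clause.
Counting the conjuncts: 12 clauses.

12


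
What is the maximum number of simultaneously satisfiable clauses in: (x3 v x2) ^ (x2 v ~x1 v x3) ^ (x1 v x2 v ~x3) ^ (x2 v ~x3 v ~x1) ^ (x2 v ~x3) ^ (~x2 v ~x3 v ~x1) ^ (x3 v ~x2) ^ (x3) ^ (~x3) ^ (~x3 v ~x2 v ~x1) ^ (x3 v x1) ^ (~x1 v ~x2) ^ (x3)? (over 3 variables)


Enumerate all 8 truth assignments.
For each, count how many of the 13 clauses are satisfied.
The formula is not fully satisfiable, so the maximum is below 13.
Maximum simultaneously satisfiable clauses = 12.

12


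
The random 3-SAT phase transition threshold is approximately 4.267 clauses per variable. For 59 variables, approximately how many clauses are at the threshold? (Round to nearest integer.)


The 3-SAT phase transition occurs at approximately 4.267 clauses per variable.
m = 4.267 * 59 = 251.753.
Rounded to nearest integer: 252.

252


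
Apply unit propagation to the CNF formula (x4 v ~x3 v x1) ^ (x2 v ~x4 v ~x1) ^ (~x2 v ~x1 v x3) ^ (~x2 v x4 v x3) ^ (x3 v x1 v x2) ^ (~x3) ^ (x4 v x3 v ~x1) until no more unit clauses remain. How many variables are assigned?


Unit propagation repeatedly assigns the literal in any unit clause, then simplifies.
Assignments in order: x3 = F.
No further unit clauses remain.
Total variables assigned = 1.

1


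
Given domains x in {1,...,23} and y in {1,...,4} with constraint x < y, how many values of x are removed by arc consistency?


For the constraint x < y, x needs a supporting value in y's domain.
x can be at most 3 (one less than y's maximum).
Valid x values from domain: 3 out of 23.
Pruned = 23 - 3 = 20.

20


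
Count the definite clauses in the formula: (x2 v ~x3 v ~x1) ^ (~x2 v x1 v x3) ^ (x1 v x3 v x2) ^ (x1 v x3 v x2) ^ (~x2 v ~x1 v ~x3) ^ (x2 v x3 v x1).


A definite clause has exactly one positive literal.
Clause 1: 1 positive -> definite
Clause 2: 2 positive -> not definite
Clause 3: 3 positive -> not definite
Clause 4: 3 positive -> not definite
Clause 5: 0 positive -> not definite
Clause 6: 3 positive -> not definite
Definite clause count = 1.

1


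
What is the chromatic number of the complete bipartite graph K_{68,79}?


K_{68,79} is bipartite by definition: the two parts are independent sets, with every edge crossing between them.
Color all vertices in one part with color 1 and all vertices in the other part with color 2.
Since the graph has at least one edge, one color does not suffice.
Chromatic number = 2.

2


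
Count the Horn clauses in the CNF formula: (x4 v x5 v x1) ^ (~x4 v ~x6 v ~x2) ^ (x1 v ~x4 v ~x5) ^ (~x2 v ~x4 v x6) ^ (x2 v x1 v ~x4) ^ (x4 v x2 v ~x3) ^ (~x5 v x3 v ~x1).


A Horn clause has at most one positive literal.
Clause 1: 3 positive lit(s) -> not Horn
Clause 2: 0 positive lit(s) -> Horn
Clause 3: 1 positive lit(s) -> Horn
Clause 4: 1 positive lit(s) -> Horn
Clause 5: 2 positive lit(s) -> not Horn
Clause 6: 2 positive lit(s) -> not Horn
Clause 7: 1 positive lit(s) -> Horn
Total Horn clauses = 4.

4


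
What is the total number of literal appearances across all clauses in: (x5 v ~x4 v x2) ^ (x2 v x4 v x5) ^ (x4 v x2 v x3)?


Clause lengths: 3, 3, 3.
Sum = 3 + 3 + 3 = 9.

9


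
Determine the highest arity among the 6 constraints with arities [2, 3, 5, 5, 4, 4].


The arities are: 2, 3, 5, 5, 4, 4.
Scan for the maximum value.
Maximum arity = 5.

5


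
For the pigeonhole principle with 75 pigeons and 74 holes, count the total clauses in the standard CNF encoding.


The PHP encoding has two parts:
1) At-least-one-hole clauses: 75 (one per pigeon, each with 74 literals).
2) At-most-one-pigeon-per-hole clauses: 74 holes * C(75,2) = 74 * 2775 = 205350.
Total clauses = 75 + 205350 = 205425.

205425


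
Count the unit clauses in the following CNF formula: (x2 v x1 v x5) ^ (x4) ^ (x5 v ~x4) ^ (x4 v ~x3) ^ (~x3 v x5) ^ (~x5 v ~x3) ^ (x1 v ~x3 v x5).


A unit clause contains exactly one literal.
Unit clauses found: (x4).
Count = 1.

1


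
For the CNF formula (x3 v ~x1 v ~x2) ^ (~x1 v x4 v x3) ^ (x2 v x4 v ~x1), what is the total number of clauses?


Each group enclosed in parentheses joined by ^ is one clause.
Counting the conjuncts: 3 clauses.

3


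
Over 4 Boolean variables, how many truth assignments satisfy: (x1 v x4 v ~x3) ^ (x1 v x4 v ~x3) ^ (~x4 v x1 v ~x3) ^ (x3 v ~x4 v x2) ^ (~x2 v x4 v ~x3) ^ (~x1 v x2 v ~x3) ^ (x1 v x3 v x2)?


Enumerate all 16 truth assignments over 4 variables.
Test each against every clause.
Satisfying assignments found: 6.

6


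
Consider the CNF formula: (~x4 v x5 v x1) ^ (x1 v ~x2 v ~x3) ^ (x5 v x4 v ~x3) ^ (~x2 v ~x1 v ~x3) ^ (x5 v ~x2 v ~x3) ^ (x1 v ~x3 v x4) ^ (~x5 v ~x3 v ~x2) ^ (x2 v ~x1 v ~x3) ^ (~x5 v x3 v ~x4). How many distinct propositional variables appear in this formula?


Identify each distinct variable in the formula.
Variables found: x1, x2, x3, x4, x5.
Total distinct variables = 5.

5


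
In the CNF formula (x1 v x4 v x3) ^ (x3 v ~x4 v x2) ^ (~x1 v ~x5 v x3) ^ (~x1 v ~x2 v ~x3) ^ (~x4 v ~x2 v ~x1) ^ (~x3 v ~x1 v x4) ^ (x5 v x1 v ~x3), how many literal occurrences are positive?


Scan each clause for unnegated literals.
Clause 1: 3 positive; Clause 2: 2 positive; Clause 3: 1 positive; Clause 4: 0 positive; Clause 5: 0 positive; Clause 6: 1 positive; Clause 7: 2 positive.
Total positive literal occurrences = 9.

9


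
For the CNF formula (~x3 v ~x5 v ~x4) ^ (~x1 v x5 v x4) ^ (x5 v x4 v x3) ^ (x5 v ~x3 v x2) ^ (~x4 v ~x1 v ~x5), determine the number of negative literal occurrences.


Scan each clause for negated literals.
Clause 1: 3 negative; Clause 2: 1 negative; Clause 3: 0 negative; Clause 4: 1 negative; Clause 5: 3 negative.
Total negative literal occurrences = 8.

8


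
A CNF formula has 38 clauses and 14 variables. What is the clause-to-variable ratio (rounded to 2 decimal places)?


Clause-to-variable ratio = clauses / variables.
38 / 14 = 2.71.

2.71


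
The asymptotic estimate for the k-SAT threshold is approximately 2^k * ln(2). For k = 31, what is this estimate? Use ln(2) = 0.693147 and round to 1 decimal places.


Using the asymptotic formula: threshold ~ 2^k * ln(2).
2^31 = 2147483648.
2147483648 * 0.693147 = 1488521848.2.

1488521848.2


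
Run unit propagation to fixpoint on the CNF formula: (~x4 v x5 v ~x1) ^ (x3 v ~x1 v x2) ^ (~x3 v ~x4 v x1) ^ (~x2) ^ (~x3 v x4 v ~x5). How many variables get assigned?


Unit propagation repeatedly assigns the literal in any unit clause, then simplifies.
Assignments in order: x2 = F.
No further unit clauses remain.
Total variables assigned = 1.

1


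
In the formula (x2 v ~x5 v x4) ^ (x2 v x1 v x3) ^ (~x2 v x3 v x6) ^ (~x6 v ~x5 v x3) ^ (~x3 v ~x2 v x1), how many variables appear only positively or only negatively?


A pure literal appears in only one polarity across all clauses.
Pure literals: x1 (positive only), x4 (positive only), x5 (negative only).
Count = 3.

3


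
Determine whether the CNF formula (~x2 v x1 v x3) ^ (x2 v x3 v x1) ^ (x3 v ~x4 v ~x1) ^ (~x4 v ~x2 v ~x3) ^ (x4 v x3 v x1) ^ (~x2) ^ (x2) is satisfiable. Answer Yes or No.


Check all 16 possible truth assignments.
Number of satisfying assignments found: 0.
The formula is unsatisfiable.

No


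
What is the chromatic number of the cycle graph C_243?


An odd cycle cannot be 2-colored: alternating two colors around the cycle returns to the start with a conflict.
Since 243 is odd, three colors are required (and three suffice).
Chromatic number = 3.

3
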